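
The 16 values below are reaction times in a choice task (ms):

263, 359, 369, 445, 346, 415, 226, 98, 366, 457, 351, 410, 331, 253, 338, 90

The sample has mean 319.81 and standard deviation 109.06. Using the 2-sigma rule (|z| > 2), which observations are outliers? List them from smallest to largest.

90, 98

Cutoffs at x̄ ± 2s: 319.81 ± 2·109.06 = [101.69, 537.93].
90: z = -2.11, |z| > 2 → outlier.
98: z = -2.03, |z| > 2 → outlier.
Every other value lies within [101.69, 537.93].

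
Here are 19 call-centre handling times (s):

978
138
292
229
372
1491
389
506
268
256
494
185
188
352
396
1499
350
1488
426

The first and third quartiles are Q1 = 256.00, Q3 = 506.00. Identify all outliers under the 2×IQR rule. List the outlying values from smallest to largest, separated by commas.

1488, 1491, 1499

IQR = Q3 − Q1 = 506.00 − 256.00 = 250.00.
Lower fence = Q1 − 2·IQR = 256.00 − 500.00 = -244.00.
Upper fence = Q3 + 2·IQR = 506.00 + 500.00 = 1006.00.
1488 > 1006.00 → outlier.
1491 > 1006.00 → outlier.
1499 > 1006.00 → outlier.
All remaining values lie within [-244.00, 1006.00].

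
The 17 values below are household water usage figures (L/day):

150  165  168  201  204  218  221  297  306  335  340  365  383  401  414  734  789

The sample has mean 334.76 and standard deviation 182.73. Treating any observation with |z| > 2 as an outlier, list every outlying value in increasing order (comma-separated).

Cutoffs at x̄ ± 2s: 334.76 ± 2·182.73 = [-30.70, 700.22].
734: z = 2.18, |z| > 2 → outlier.
789: z = 2.49, |z| > 2 → outlier.
Every other value lies within [-30.70, 700.22].

734, 789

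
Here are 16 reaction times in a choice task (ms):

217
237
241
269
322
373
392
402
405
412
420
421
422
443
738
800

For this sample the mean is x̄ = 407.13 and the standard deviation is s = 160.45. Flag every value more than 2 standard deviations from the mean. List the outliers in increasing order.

738, 800

Cutoffs at x̄ ± 2s: 407.13 ± 2·160.45 = [86.23, 728.03].
738: z = 2.06, |z| > 2 → outlier.
800: z = 2.45, |z| > 2 → outlier.
Every other value lies within [86.23, 728.03].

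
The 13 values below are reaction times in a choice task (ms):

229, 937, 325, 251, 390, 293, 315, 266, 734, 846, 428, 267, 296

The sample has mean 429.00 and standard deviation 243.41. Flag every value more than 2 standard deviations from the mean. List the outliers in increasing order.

Cutoffs at x̄ ± 2s: 429.00 ± 2·243.41 = [-57.82, 915.82].
937: z = 2.09, |z| > 2 → outlier.
Every other value lies within [-57.82, 915.82].

937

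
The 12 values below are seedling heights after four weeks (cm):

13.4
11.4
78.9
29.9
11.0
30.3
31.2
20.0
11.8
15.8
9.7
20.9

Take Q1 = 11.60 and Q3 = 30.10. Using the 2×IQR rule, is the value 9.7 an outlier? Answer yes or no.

IQR = Q3 − Q1 = 30.10 − 11.60 = 18.50.
Lower fence = Q1 − 2·IQR = 11.60 − 37.00 = -25.40.
Upper fence = Q3 + 2·IQR = 30.10 + 37.00 = 67.10.
9.7 lies within [-25.40, 67.10].

no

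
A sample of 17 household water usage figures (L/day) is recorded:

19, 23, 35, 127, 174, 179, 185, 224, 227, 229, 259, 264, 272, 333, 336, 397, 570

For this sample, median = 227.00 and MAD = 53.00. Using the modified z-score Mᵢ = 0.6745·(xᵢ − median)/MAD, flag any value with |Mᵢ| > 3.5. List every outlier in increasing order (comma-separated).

|Mᵢ| > 3.5 ⇔ |xᵢ − 227.00| > 3.5·53.00/0.6745 = 275.02.
So outliers lie outside [-48.02, 502.02].
570: M = 4.37 → outlier.

570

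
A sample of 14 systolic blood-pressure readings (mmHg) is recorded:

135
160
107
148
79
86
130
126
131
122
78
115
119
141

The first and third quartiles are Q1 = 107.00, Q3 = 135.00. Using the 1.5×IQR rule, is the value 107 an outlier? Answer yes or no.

no

IQR = Q3 − Q1 = 135.00 − 107.00 = 28.00.
Lower fence = Q1 − 1.5·IQR = 107.00 − 42.00 = 65.00.
Upper fence = Q3 + 1.5·IQR = 135.00 + 42.00 = 177.00.
107 lies within [65.00, 177.00].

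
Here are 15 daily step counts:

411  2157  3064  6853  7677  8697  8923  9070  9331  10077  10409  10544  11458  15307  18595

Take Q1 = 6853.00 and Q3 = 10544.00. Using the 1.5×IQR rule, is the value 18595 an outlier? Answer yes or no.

yes

IQR = Q3 − Q1 = 10544.00 − 6853.00 = 3691.00.
Lower fence = Q1 − 1.5·IQR = 6853.00 − 5536.50 = 1316.50.
Upper fence = Q3 + 1.5·IQR = 10544.00 + 5536.50 = 16080.50.
18595 lies above the upper fence.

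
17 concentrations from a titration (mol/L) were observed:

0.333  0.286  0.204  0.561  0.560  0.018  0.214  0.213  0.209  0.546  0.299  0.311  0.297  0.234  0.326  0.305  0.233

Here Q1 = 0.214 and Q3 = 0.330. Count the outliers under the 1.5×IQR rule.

4

IQR = 0.116; fences at 0.214 − 0.174 = 0.040 and 0.330 + 0.174 = 0.504.
Outside the cutoffs: 0.018, 0.546, 0.560, 0.561.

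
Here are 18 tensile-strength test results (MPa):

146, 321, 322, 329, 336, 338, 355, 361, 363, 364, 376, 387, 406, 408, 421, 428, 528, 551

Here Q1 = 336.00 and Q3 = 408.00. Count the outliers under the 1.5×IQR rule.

3

IQR = 72.00; fences at 336.00 − 108.00 = 228.00 and 408.00 + 108.00 = 516.00.
Outside the cutoffs: 146, 528, 551.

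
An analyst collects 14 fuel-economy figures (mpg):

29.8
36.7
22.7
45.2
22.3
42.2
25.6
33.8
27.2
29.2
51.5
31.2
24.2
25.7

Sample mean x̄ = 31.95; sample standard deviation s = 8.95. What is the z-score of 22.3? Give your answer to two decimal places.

-1.08

z = (22.3 − 31.95) / 8.95 = -1.08.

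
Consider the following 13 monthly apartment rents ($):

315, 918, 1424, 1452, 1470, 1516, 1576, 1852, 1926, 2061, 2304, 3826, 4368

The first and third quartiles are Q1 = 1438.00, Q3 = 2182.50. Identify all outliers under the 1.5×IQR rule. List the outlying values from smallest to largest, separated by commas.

315, 3826, 4368

IQR = Q3 − Q1 = 2182.50 − 1438.00 = 744.50.
Lower fence = Q1 − 1.5·IQR = 1438.00 − 1116.75 = 321.25.
Upper fence = Q3 + 1.5·IQR = 2182.50 + 1116.75 = 3299.25.
315 < 321.25 → outlier.
3826 > 3299.25 → outlier.
4368 > 3299.25 → outlier.
All remaining values lie within [321.25, 3299.25].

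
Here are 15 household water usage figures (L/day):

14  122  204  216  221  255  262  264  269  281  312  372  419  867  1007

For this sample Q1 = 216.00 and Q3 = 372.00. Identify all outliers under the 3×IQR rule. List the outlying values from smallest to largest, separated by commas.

867, 1007

IQR = Q3 − Q1 = 372.00 − 216.00 = 156.00.
Lower fence = Q1 − 3·IQR = 216.00 − 468.00 = -252.00.
Upper fence = Q3 + 3·IQR = 372.00 + 468.00 = 840.00.
867 > 840.00 → outlier.
1007 > 840.00 → outlier.
All remaining values lie within [-252.00, 840.00].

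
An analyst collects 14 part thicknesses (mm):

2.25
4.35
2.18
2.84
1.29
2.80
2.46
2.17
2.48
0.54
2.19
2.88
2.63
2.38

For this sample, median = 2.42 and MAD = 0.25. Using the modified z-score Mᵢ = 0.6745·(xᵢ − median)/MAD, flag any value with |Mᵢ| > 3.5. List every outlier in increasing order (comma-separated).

0.54, 4.35

|Mᵢ| > 3.5 ⇔ |xᵢ − 2.42| > 3.5·0.25/0.6745 = 1.30.
So outliers lie outside [1.12, 3.72].
0.54: M = -5.07 → outlier.
4.35: M = 5.21 → outlier.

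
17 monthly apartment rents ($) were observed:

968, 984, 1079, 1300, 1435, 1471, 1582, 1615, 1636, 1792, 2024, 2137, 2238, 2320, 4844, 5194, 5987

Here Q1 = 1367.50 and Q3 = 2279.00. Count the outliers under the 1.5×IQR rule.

3

IQR = 911.50; fences at 1367.50 − 1367.25 = 0.25 and 2279.00 + 1367.25 = 3646.25.
Outside the cutoffs: 4844, 5194, 5987.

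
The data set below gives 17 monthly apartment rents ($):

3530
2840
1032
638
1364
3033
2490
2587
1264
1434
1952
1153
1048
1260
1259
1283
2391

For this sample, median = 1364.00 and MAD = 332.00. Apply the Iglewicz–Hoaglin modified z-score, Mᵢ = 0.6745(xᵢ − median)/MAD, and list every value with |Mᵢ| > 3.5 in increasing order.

3530

|Mᵢ| > 3.5 ⇔ |xᵢ − 1364.00| > 3.5·332.00/0.6745 = 1722.76.
So outliers lie outside [-358.76, 3086.76].
3530: M = 4.40 → outlier.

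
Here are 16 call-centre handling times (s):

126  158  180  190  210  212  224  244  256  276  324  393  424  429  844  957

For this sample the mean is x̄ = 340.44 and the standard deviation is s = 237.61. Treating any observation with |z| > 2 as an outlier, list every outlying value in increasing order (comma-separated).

Cutoffs at x̄ ± 2s: 340.44 ± 2·237.61 = [-134.78, 815.66].
844: z = 2.12, |z| > 2 → outlier.
957: z = 2.59, |z| > 2 → outlier.
Every other value lies within [-134.78, 815.66].

844, 957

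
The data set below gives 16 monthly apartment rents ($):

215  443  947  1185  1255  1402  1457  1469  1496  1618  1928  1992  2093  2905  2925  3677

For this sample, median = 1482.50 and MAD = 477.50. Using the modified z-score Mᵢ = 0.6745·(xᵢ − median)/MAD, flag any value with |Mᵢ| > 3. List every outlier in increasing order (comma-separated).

3677

|Mᵢ| > 3 ⇔ |xᵢ − 1482.50| > 3·477.50/0.6745 = 2123.80.
So outliers lie outside [-641.30, 3606.30].
3677: M = 3.10 → outlier.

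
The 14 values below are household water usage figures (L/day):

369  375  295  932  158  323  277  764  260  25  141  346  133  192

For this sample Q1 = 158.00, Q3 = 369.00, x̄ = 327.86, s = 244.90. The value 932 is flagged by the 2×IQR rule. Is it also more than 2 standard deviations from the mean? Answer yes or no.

yes

z = (932 − 327.86) / 244.90 = 2.47.
|z| = 2.47 > 2.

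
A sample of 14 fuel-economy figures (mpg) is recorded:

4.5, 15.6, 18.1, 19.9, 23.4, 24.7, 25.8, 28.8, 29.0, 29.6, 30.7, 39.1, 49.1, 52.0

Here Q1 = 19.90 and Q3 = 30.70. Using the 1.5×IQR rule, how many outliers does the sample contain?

IQR = 10.80; fences at 19.90 − 16.20 = 3.70 and 30.70 + 16.20 = 46.90.
Outside the cutoffs: 49.1, 52.0.

2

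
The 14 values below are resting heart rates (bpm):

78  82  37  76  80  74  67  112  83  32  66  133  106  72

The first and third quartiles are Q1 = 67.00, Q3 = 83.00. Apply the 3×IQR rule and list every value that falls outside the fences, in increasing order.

IQR = Q3 − Q1 = 83.00 − 67.00 = 16.00.
Lower fence = Q1 − 3·IQR = 67.00 − 48.00 = 19.00.
Upper fence = Q3 + 3·IQR = 83.00 + 48.00 = 131.00.
133 > 131.00 → outlier.
All remaining values lie within [19.00, 131.00].

133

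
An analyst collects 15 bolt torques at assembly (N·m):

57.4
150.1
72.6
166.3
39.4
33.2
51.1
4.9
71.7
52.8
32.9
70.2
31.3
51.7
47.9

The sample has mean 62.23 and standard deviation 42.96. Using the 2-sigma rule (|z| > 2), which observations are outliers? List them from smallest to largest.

Cutoffs at x̄ ± 2s: 62.23 ± 2·42.96 = [-23.69, 148.15].
150.1: z = 2.05, |z| > 2 → outlier.
166.3: z = 2.42, |z| > 2 → outlier.
Every other value lies within [-23.69, 148.15].

150.1, 166.3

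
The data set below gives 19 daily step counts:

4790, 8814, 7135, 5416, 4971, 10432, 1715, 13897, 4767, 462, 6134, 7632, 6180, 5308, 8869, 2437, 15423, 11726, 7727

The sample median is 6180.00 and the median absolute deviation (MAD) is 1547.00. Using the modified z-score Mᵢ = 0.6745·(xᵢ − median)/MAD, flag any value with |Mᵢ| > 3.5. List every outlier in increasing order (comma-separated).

15423

|Mᵢ| > 3.5 ⇔ |xᵢ − 6180.00| > 3.5·1547.00/0.6745 = 8027.43.
So outliers lie outside [-1847.43, 14207.43].
15423: M = 4.03 → outlier.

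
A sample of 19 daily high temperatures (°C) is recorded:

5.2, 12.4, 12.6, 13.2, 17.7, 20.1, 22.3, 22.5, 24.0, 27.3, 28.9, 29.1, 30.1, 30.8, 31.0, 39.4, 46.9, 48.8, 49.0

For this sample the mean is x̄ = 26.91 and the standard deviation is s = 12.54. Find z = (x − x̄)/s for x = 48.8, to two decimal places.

z = (48.8 − 26.91) / 12.54 = 1.75.

1.75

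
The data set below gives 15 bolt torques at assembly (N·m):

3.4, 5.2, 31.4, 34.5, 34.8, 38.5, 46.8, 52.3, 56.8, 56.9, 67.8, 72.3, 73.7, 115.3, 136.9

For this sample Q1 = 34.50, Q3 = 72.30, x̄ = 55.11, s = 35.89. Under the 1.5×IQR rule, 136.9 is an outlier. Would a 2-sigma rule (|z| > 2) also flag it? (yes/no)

z = (136.9 − 55.11) / 35.89 = 2.28.
|z| = 2.28 > 2.

yes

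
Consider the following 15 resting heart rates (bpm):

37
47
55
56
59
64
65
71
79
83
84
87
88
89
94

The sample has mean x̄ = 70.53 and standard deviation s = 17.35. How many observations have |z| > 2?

Cutoffs: x̄ ± 2s = [35.83, 105.23].
Every value lies within the cutoffs.

0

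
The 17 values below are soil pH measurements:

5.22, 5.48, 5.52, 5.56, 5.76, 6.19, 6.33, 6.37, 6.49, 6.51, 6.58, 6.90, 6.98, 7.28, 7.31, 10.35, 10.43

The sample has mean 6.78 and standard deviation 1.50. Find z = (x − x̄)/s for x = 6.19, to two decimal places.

-0.39

z = (6.19 − 6.78) / 1.50 = -0.39.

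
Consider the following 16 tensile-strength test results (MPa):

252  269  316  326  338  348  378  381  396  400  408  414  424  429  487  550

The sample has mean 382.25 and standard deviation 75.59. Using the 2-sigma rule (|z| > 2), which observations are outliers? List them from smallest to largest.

550

Cutoffs at x̄ ± 2s: 382.25 ± 2·75.59 = [231.07, 533.43].
550: z = 2.22, |z| > 2 → outlier.
Every other value lies within [231.07, 533.43].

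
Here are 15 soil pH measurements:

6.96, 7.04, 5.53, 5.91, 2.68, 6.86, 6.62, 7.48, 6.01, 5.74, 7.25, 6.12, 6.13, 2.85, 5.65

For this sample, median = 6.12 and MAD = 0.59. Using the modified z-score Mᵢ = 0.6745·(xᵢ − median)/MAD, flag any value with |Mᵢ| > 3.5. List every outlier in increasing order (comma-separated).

|Mᵢ| > 3.5 ⇔ |xᵢ − 6.12| > 3.5·0.59/0.6745 = 3.06.
So outliers lie outside [3.06, 9.18].
2.68: M = -3.93 → outlier.
2.85: M = -3.74 → outlier.

2.68, 2.85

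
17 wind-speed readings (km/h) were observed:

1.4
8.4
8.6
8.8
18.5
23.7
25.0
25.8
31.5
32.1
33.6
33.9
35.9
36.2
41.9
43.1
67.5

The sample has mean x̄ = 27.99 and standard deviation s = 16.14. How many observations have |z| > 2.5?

0

Cutoffs: x̄ ± 2.5s = [-12.36, 68.34].
Every value lies within the cutoffs.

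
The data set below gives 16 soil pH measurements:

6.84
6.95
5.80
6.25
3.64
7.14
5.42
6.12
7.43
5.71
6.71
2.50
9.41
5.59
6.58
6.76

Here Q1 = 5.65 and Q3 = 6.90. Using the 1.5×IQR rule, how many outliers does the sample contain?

IQR = 1.25; fences at 5.65 − 1.875 = 3.775 and 6.90 + 1.875 = 8.775.
Outside the cutoffs: 2.50, 3.64, 9.41.

3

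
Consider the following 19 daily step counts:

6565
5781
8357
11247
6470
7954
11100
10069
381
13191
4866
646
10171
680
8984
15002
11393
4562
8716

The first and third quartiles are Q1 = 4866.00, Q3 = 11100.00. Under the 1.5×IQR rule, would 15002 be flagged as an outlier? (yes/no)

IQR = Q3 − Q1 = 11100.00 − 4866.00 = 6234.00.
Lower fence = Q1 − 1.5·IQR = 4866.00 − 9351.00 = -4485.00.
Upper fence = Q3 + 1.5·IQR = 11100.00 + 9351.00 = 20451.00.
15002 lies within [-4485.00, 20451.00].

no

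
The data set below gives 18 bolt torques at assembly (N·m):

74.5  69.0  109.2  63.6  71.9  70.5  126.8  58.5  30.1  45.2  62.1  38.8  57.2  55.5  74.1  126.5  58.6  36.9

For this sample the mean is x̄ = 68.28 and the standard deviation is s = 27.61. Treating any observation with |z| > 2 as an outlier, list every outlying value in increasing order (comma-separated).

126.5, 126.8

Cutoffs at x̄ ± 2s: 68.28 ± 2·27.61 = [13.06, 123.50].
126.5: z = 2.11, |z| > 2 → outlier.
126.8: z = 2.12, |z| > 2 → outlier.
Every other value lies within [13.06, 123.50].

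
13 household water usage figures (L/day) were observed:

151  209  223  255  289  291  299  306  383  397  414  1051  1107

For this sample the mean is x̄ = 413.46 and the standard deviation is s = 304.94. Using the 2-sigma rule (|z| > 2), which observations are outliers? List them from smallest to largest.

Cutoffs at x̄ ± 2s: 413.46 ± 2·304.94 = [-196.42, 1023.34].
1051: z = 2.09, |z| > 2 → outlier.
1107: z = 2.27, |z| > 2 → outlier.
Every other value lies within [-196.42, 1023.34].

1051, 1107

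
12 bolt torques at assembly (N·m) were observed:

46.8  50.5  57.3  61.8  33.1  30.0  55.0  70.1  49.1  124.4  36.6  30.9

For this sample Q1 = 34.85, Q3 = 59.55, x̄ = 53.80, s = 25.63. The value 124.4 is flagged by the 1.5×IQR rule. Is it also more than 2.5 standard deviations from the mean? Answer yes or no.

yes

z = (124.4 − 53.80) / 25.63 = 2.75.
|z| = 2.75 > 2.5.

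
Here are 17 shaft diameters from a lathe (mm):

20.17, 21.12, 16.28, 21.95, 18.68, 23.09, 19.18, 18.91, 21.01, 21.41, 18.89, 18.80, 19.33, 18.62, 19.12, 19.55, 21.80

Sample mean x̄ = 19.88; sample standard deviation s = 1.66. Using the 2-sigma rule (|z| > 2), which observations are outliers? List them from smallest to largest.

16.28

Cutoffs at x̄ ± 2s: 19.88 ± 2·1.66 = [16.56, 23.20].
16.28: z = -2.17, |z| > 2 → outlier.
Every other value lies within [16.56, 23.20].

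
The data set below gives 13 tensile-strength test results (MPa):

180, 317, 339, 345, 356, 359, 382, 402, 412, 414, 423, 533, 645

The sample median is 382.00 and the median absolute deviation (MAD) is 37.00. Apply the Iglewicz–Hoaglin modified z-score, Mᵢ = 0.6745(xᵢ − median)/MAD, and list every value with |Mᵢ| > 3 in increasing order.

180, 645

|Mᵢ| > 3 ⇔ |xᵢ − 382.00| > 3·37.00/0.6745 = 164.57.
So outliers lie outside [217.43, 546.57].
180: M = -3.68 → outlier.
645: M = 4.79 → outlier.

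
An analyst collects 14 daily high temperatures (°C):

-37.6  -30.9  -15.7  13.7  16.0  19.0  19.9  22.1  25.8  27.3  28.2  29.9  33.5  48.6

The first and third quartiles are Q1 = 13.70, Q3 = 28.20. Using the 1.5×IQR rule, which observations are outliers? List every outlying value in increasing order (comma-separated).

IQR = Q3 − Q1 = 28.20 − 13.70 = 14.50.
Lower fence = Q1 − 1.5·IQR = 13.70 − 21.75 = -8.05.
Upper fence = Q3 + 1.5·IQR = 28.20 + 21.75 = 49.95.
-37.6 < -8.05 → outlier.
-30.9 < -8.05 → outlier.
-15.7 < -8.05 → outlier.
All remaining values lie within [-8.05, 49.95].

-37.6, -30.9, -15.7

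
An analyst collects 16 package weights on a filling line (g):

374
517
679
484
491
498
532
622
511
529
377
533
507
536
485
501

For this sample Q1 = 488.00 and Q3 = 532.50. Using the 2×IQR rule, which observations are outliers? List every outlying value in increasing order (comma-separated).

374, 377, 622, 679

IQR = Q3 − Q1 = 532.50 − 488.00 = 44.50.
Lower fence = Q1 − 2·IQR = 488.00 − 89.00 = 399.00.
Upper fence = Q3 + 2·IQR = 532.50 + 89.00 = 621.50.
374 < 399.00 → outlier.
377 < 399.00 → outlier.
622 > 621.50 → outlier.
679 > 621.50 → outlier.
All remaining values lie within [399.00, 621.50].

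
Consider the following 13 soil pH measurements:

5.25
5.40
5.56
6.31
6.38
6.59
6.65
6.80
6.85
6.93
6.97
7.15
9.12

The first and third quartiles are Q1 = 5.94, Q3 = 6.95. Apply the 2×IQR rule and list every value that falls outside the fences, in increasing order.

IQR = Q3 − Q1 = 6.95 − 5.94 = 1.01.
Lower fence = Q1 − 2·IQR = 5.94 − 2.02 = 3.92.
Upper fence = Q3 + 2·IQR = 6.95 + 2.02 = 8.97.
9.12 > 8.97 → outlier.
All remaining values lie within [3.92, 8.97].

9.12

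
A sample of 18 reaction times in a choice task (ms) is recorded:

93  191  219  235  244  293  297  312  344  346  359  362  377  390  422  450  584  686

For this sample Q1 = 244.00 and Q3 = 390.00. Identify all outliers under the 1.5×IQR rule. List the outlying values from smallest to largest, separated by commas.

686

IQR = Q3 − Q1 = 390.00 − 244.00 = 146.00.
Lower fence = Q1 − 1.5·IQR = 244.00 − 219.00 = 25.00.
Upper fence = Q3 + 1.5·IQR = 390.00 + 219.00 = 609.00.
686 > 609.00 → outlier.
All remaining values lie within [25.00, 609.00].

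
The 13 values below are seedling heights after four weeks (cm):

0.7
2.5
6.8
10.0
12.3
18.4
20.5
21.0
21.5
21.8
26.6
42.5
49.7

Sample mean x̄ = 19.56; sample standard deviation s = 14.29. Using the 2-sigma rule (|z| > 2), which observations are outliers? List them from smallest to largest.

Cutoffs at x̄ ± 2s: 19.56 ± 2·14.29 = [-9.02, 48.14].
49.7: z = 2.11, |z| > 2 → outlier.
Every other value lies within [-9.02, 48.14].

49.7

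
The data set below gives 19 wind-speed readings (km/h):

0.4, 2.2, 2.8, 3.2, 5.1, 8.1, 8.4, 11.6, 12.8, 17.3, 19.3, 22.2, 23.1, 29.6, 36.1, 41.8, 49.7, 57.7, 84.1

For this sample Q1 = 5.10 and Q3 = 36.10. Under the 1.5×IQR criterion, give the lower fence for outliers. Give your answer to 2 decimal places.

IQR = Q3 − Q1 = 36.10 − 5.10 = 31.00.
Lower fence = Q1 − 1.5·IQR = 5.10 − 46.50 = -41.40.
Upper fence = Q3 + 1.5·IQR = 36.10 + 46.50 = 82.60.

-41.40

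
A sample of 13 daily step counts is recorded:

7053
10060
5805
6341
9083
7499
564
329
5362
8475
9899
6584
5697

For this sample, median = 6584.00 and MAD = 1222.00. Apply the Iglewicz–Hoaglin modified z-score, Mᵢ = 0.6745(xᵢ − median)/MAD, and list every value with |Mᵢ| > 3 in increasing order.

|Mᵢ| > 3 ⇔ |xᵢ − 6584.00| > 3·1222.00/0.6745 = 5435.14.
So outliers lie outside [1148.86, 12019.14].
329: M = -3.45 → outlier.
564: M = -3.32 → outlier.

329, 564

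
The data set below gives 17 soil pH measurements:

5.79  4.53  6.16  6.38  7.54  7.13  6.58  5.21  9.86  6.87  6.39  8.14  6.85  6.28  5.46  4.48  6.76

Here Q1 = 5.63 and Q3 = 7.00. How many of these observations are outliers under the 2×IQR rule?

IQR = 1.37; fences at 5.63 − 2.74 = 2.89 and 7.00 + 2.74 = 9.74.
Outside the cutoffs: 9.86.

1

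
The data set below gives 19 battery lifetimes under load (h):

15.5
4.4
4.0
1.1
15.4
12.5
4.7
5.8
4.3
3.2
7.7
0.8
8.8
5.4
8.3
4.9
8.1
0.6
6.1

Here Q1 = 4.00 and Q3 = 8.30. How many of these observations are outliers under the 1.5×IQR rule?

IQR = 4.30; fences at 4.00 − 6.45 = -2.45 and 8.30 + 6.45 = 14.75.
Outside the cutoffs: 15.4, 15.5.

2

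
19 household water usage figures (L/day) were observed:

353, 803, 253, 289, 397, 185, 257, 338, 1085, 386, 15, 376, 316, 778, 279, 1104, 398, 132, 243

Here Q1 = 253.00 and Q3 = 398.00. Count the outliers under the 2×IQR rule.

4

IQR = 145.00; fences at 253.00 − 290.00 = -37.00 and 398.00 + 290.00 = 688.00.
Outside the cutoffs: 778, 803, 1085, 1104.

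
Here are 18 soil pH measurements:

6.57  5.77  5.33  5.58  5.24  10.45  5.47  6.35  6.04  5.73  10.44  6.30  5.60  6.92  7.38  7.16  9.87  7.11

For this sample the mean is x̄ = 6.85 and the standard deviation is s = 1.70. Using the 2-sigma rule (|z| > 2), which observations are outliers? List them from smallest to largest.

Cutoffs at x̄ ± 2s: 6.85 ± 2·1.70 = [3.45, 10.25].
10.44: z = 2.11, |z| > 2 → outlier.
10.45: z = 2.12, |z| > 2 → outlier.
Every other value lies within [3.45, 10.25].

10.44, 10.45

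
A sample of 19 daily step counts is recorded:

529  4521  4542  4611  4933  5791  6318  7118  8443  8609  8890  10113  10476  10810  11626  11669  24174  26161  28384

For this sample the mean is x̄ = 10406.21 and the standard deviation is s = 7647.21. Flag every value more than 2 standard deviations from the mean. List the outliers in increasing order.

Cutoffs at x̄ ± 2s: 10406.21 ± 2·7647.21 = [-4888.21, 25700.63].
26161: z = 2.06, |z| > 2 → outlier.
28384: z = 2.35, |z| > 2 → outlier.
Every other value lies within [-4888.21, 25700.63].

26161, 28384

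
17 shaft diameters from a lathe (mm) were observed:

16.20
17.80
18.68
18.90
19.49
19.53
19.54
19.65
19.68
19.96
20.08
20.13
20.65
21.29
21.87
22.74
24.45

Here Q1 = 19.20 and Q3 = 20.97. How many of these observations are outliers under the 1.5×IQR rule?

IQR = 1.77; fences at 19.20 − 2.655 = 16.545 and 20.97 + 2.655 = 23.625.
Outside the cutoffs: 16.20, 24.45.

2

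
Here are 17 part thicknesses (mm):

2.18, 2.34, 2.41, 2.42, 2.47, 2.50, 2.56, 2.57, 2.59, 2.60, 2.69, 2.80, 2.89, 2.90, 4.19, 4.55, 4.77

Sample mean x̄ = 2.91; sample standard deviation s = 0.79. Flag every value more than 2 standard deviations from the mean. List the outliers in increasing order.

4.55, 4.77

Cutoffs at x̄ ± 2s: 2.91 ± 2·0.79 = [1.33, 4.49].
4.55: z = 2.08, |z| > 2 → outlier.
4.77: z = 2.35, |z| > 2 → outlier.
Every other value lies within [1.33, 4.49].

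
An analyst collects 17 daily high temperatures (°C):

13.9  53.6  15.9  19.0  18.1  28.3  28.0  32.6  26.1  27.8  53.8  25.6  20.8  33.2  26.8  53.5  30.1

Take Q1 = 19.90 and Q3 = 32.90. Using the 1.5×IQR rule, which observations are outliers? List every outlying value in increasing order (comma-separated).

53.5, 53.6, 53.8

IQR = Q3 − Q1 = 32.90 − 19.90 = 13.00.
Lower fence = Q1 − 1.5·IQR = 19.90 − 19.50 = 0.40.
Upper fence = Q3 + 1.5·IQR = 32.90 + 19.50 = 52.40.
53.5 > 52.40 → outlier.
53.6 > 52.40 → outlier.
53.8 > 52.40 → outlier.
All remaining values lie within [0.40, 52.40].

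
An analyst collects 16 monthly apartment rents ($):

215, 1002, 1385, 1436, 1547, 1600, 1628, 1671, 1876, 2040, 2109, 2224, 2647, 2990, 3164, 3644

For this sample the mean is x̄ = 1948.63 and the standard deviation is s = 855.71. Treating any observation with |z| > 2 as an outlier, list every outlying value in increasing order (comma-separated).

215

Cutoffs at x̄ ± 2s: 1948.63 ± 2·855.71 = [237.21, 3660.05].
215: z = -2.03, |z| > 2 → outlier.
Every other value lies within [237.21, 3660.05].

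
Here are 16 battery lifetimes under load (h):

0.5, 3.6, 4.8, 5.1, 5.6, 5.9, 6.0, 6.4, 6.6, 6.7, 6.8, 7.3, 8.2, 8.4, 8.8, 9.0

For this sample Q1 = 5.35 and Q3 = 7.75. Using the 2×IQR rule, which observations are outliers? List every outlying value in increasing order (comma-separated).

0.5

IQR = Q3 − Q1 = 7.75 − 5.35 = 2.40.
Lower fence = Q1 − 2·IQR = 5.35 − 4.80 = 0.55.
Upper fence = Q3 + 2·IQR = 7.75 + 4.80 = 12.55.
0.5 < 0.55 → outlier.
All remaining values lie within [0.55, 12.55].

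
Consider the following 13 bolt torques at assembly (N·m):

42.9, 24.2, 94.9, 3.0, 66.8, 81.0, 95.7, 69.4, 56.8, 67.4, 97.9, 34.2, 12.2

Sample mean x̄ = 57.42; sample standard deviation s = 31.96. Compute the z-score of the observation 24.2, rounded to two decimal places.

-1.04

z = (24.2 − 57.42) / 31.96 = -1.04.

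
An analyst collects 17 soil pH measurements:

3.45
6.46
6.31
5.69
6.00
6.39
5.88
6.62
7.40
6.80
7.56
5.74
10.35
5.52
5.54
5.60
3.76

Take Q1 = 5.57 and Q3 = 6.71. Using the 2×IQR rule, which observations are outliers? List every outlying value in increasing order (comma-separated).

10.35

IQR = Q3 − Q1 = 6.71 − 5.57 = 1.14.
Lower fence = Q1 − 2·IQR = 5.57 − 2.28 = 3.29.
Upper fence = Q3 + 2·IQR = 6.71 + 2.28 = 8.99.
10.35 > 8.99 → outlier.
All remaining values lie within [3.29, 8.99].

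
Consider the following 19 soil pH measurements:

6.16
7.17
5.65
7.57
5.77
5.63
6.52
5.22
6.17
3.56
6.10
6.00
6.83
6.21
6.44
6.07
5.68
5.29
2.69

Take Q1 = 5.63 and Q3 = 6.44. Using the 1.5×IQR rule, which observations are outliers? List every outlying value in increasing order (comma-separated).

IQR = Q3 − Q1 = 6.44 − 5.63 = 0.81.
Lower fence = Q1 − 1.5·IQR = 5.63 − 1.215 = 4.415.
Upper fence = Q3 + 1.5·IQR = 6.44 + 1.215 = 7.655.
2.69 < 4.415 → outlier.
3.56 < 4.415 → outlier.
All remaining values lie within [4.415, 7.655].

2.69, 3.56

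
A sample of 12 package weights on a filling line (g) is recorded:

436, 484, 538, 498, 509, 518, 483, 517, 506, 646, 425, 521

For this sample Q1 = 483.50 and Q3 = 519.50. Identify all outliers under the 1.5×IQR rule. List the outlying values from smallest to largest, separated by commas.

IQR = Q3 − Q1 = 519.50 − 483.50 = 36.00.
Lower fence = Q1 − 1.5·IQR = 483.50 − 54.00 = 429.50.
Upper fence = Q3 + 1.5·IQR = 519.50 + 54.00 = 573.50.
425 < 429.50 → outlier.
646 > 573.50 → outlier.
All remaining values lie within [429.50, 573.50].

425, 646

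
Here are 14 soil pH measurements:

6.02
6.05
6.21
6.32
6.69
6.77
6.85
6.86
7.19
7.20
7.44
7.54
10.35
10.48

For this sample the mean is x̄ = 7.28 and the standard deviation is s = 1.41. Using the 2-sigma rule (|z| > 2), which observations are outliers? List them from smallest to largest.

10.35, 10.48

Cutoffs at x̄ ± 2s: 7.28 ± 2·1.41 = [4.46, 10.10].
10.35: z = 2.18, |z| > 2 → outlier.
10.48: z = 2.27, |z| > 2 → outlier.
Every other value lies within [4.46, 10.10].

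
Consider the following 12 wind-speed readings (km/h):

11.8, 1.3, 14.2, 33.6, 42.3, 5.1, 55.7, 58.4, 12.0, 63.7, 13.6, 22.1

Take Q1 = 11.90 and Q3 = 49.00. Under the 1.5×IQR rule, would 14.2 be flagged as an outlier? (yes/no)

IQR = Q3 − Q1 = 49.00 − 11.90 = 37.10.
Lower fence = Q1 − 1.5·IQR = 11.90 − 55.65 = -43.75.
Upper fence = Q3 + 1.5·IQR = 49.00 + 55.65 = 104.65.
14.2 lies within [-43.75, 104.65].

no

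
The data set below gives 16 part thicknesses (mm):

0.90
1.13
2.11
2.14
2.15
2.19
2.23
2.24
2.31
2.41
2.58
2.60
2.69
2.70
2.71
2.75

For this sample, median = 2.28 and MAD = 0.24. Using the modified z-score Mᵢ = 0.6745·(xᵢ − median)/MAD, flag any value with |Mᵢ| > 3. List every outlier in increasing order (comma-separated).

|Mᵢ| > 3 ⇔ |xᵢ − 2.28| > 3·0.24/0.6745 = 1.07.
So outliers lie outside [1.21, 3.35].
0.90: M = -3.88 → outlier.
1.13: M = -3.23 → outlier.

0.90, 1.13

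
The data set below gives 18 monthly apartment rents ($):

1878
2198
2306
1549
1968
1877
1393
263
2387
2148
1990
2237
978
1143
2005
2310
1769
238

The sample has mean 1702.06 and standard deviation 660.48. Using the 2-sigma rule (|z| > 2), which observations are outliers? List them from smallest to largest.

Cutoffs at x̄ ± 2s: 1702.06 ± 2·660.48 = [381.10, 3023.02].
238: z = -2.22, |z| > 2 → outlier.
263: z = -2.18, |z| > 2 → outlier.
Every other value lies within [381.10, 3023.02].

238, 263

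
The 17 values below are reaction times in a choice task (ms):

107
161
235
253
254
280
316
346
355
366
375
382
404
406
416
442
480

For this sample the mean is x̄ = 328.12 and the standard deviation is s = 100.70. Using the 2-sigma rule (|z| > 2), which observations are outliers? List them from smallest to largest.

Cutoffs at x̄ ± 2s: 328.12 ± 2·100.70 = [126.72, 529.52].
107: z = -2.20, |z| > 2 → outlier.
Every other value lies within [126.72, 529.52].

107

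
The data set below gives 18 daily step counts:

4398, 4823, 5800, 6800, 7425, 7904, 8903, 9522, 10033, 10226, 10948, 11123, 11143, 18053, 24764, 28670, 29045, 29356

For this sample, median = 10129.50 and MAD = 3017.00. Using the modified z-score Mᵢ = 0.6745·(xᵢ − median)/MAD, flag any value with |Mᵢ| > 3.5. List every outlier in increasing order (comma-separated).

28670, 29045, 29356

|Mᵢ| > 3.5 ⇔ |xᵢ − 10129.50| > 3.5·3017.00/0.6745 = 15655.30.
So outliers lie outside [-5525.80, 25784.80].
28670: M = 4.15 → outlier.
29045: M = 4.23 → outlier.
29356: M = 4.30 → outlier.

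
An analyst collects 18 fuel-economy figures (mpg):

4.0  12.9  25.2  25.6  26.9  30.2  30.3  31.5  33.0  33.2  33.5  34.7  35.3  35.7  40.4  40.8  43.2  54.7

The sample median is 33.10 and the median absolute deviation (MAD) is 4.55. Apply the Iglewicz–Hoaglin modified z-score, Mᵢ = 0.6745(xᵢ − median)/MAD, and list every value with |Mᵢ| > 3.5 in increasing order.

4.0

|Mᵢ| > 3.5 ⇔ |xᵢ − 33.10| > 3.5·4.55/0.6745 = 23.61.
So outliers lie outside [9.49, 56.71].
4.0: M = -4.31 → outlier.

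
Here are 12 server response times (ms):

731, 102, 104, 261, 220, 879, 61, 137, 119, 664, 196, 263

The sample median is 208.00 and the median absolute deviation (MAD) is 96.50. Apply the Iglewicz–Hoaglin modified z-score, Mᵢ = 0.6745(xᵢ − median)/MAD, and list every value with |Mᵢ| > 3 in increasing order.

664, 731, 879

|Mᵢ| > 3 ⇔ |xᵢ − 208.00| > 3·96.50/0.6745 = 429.21.
So outliers lie outside [-221.21, 637.21].
664: M = 3.19 → outlier.
731: M = 3.66 → outlier.
879: M = 4.69 → outlier.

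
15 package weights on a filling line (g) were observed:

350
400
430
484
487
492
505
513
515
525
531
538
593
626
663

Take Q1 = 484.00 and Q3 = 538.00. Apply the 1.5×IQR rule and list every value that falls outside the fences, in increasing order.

IQR = Q3 − Q1 = 538.00 − 484.00 = 54.00.
Lower fence = Q1 − 1.5·IQR = 484.00 − 81.00 = 403.00.
Upper fence = Q3 + 1.5·IQR = 538.00 + 81.00 = 619.00.
350 < 403.00 → outlier.
400 < 403.00 → outlier.
626 > 619.00 → outlier.
663 > 619.00 → outlier.
All remaining values lie within [403.00, 619.00].

350, 400, 626, 663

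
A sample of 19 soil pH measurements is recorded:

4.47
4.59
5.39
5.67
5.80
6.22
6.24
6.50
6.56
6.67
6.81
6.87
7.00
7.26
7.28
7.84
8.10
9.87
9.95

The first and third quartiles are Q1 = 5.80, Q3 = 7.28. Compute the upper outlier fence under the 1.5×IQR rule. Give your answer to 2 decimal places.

IQR = Q3 − Q1 = 7.28 − 5.80 = 1.48.
Lower fence = Q1 − 1.5·IQR = 5.80 − 2.22 = 3.58.
Upper fence = Q3 + 1.5·IQR = 7.28 + 2.22 = 9.50.

9.50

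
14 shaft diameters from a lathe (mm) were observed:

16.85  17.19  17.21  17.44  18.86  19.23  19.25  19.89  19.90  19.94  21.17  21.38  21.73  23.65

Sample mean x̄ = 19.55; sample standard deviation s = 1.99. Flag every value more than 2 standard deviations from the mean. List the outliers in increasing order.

23.65

Cutoffs at x̄ ± 2s: 19.55 ± 2·1.99 = [15.57, 23.53].
23.65: z = 2.06, |z| > 2 → outlier.
Every other value lies within [15.57, 23.53].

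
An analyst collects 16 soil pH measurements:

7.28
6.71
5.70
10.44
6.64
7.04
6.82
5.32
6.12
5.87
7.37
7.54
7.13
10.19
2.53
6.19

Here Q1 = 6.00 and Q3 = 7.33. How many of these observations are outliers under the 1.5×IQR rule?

IQR = 1.33; fences at 6.00 − 1.995 = 4.005 and 7.33 + 1.995 = 9.325.
Outside the cutoffs: 2.53, 10.19, 10.44.

3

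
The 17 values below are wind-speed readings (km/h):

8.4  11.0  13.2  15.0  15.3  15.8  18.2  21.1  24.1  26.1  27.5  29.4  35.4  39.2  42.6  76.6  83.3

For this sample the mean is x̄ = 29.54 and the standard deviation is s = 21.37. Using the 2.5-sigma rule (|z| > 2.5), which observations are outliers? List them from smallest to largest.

Cutoffs at x̄ ± 2.5s: 29.54 ± 2.5·21.37 = [-23.885, 82.965].
83.3: z = 2.52, |z| > 2.5 → outlier.
Every other value lies within [-23.885, 82.965].

83.3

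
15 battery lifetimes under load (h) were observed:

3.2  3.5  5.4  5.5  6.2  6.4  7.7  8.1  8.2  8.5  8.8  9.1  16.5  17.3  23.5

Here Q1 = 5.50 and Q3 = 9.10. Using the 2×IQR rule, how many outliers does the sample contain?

3

IQR = 3.60; fences at 5.50 − 7.20 = -1.70 and 9.10 + 7.20 = 16.30.
Outside the cutoffs: 16.5, 17.3, 23.5.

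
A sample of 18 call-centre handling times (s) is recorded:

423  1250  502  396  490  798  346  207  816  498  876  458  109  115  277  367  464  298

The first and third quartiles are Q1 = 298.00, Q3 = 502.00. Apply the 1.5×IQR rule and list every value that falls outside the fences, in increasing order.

816, 876, 1250

IQR = Q3 − Q1 = 502.00 − 298.00 = 204.00.
Lower fence = Q1 − 1.5·IQR = 298.00 − 306.00 = -8.00.
Upper fence = Q3 + 1.5·IQR = 502.00 + 306.00 = 808.00.
816 > 808.00 → outlier.
876 > 808.00 → outlier.
1250 > 808.00 → outlier.
All remaining values lie within [-8.00, 808.00].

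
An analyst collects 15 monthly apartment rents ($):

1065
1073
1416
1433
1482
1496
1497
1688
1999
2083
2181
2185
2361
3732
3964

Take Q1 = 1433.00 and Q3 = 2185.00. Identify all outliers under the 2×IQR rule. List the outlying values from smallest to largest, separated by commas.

3732, 3964

IQR = Q3 − Q1 = 2185.00 − 1433.00 = 752.00.
Lower fence = Q1 − 2·IQR = 1433.00 − 1504.00 = -71.00.
Upper fence = Q3 + 2·IQR = 2185.00 + 1504.00 = 3689.00.
3732 > 3689.00 → outlier.
3964 > 3689.00 → outlier.
All remaining values lie within [-71.00, 3689.00].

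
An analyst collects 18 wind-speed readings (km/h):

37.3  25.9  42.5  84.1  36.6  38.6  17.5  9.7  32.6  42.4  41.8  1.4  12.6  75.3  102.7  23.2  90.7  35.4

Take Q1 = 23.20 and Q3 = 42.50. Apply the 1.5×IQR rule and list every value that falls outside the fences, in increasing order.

75.3, 84.1, 90.7, 102.7

IQR = Q3 − Q1 = 42.50 − 23.20 = 19.30.
Lower fence = Q1 − 1.5·IQR = 23.20 − 28.95 = -5.75.
Upper fence = Q3 + 1.5·IQR = 42.50 + 28.95 = 71.45.
75.3 > 71.45 → outlier.
84.1 > 71.45 → outlier.
90.7 > 71.45 → outlier.
102.7 > 71.45 → outlier.
All remaining values lie within [-5.75, 71.45].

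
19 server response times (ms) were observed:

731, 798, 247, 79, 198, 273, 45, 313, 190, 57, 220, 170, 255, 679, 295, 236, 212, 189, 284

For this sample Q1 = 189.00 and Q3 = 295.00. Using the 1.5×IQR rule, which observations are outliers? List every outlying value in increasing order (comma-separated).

IQR = Q3 − Q1 = 295.00 − 189.00 = 106.00.
Lower fence = Q1 − 1.5·IQR = 189.00 − 159.00 = 30.00.
Upper fence = Q3 + 1.5·IQR = 295.00 + 159.00 = 454.00.
679 > 454.00 → outlier.
731 > 454.00 → outlier.
798 > 454.00 → outlier.
All remaining values lie within [30.00, 454.00].

679, 731, 798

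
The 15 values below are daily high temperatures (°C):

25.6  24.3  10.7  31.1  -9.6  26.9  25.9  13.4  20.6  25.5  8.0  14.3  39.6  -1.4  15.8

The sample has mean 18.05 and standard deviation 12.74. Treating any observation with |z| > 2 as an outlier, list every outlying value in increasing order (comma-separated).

Cutoffs at x̄ ± 2s: 18.05 ± 2·12.74 = [-7.43, 43.53].
-9.6: z = -2.17, |z| > 2 → outlier.
Every other value lies within [-7.43, 43.53].

-9.6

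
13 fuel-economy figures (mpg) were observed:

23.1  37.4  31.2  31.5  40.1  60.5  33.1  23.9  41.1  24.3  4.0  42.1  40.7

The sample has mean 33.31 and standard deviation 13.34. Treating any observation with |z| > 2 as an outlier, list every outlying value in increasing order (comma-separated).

4.0, 60.5

Cutoffs at x̄ ± 2s: 33.31 ± 2·13.34 = [6.63, 59.99].
4.0: z = -2.20, |z| > 2 → outlier.
60.5: z = 2.04, |z| > 2 → outlier.
Every other value lies within [6.63, 59.99].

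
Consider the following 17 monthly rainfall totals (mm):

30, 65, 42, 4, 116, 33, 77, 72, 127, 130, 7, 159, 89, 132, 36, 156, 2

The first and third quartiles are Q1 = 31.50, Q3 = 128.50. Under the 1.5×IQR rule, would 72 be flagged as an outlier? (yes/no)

no

IQR = Q3 − Q1 = 128.50 − 31.50 = 97.00.
Lower fence = Q1 − 1.5·IQR = 31.50 − 145.50 = -114.00.
Upper fence = Q3 + 1.5·IQR = 128.50 + 145.50 = 274.00.
72 lies within [-114.00, 274.00].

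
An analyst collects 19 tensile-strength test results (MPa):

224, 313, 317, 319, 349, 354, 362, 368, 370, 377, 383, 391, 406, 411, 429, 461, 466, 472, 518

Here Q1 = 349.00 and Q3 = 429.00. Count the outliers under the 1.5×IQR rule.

1

IQR = 80.00; fences at 349.00 − 120.00 = 229.00 and 429.00 + 120.00 = 549.00.
Outside the cutoffs: 224.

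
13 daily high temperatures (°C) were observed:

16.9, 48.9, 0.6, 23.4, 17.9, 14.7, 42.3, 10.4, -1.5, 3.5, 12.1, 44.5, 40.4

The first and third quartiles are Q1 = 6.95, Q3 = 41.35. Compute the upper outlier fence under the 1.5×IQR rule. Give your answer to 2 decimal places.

IQR = Q3 − Q1 = 41.35 − 6.95 = 34.40.
Lower fence = Q1 − 1.5·IQR = 6.95 − 51.60 = -44.65.
Upper fence = Q3 + 1.5·IQR = 41.35 + 51.60 = 92.95.

92.95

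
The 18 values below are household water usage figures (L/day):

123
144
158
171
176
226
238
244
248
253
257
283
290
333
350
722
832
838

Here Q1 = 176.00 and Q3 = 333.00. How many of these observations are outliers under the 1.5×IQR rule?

IQR = 157.00; fences at 176.00 − 235.50 = -59.50 and 333.00 + 235.50 = 568.50.
Outside the cutoffs: 722, 832, 838.

3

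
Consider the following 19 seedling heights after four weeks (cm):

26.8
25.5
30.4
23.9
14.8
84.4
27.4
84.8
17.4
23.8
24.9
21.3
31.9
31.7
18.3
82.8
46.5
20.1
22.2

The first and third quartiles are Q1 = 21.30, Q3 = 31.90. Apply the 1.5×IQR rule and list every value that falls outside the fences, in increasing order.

IQR = Q3 − Q1 = 31.90 − 21.30 = 10.60.
Lower fence = Q1 − 1.5·IQR = 21.30 − 15.90 = 5.40.
Upper fence = Q3 + 1.5·IQR = 31.90 + 15.90 = 47.80.
82.8 > 47.80 → outlier.
84.4 > 47.80 → outlier.
84.8 > 47.80 → outlier.
All remaining values lie within [5.40, 47.80].

82.8, 84.4, 84.8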